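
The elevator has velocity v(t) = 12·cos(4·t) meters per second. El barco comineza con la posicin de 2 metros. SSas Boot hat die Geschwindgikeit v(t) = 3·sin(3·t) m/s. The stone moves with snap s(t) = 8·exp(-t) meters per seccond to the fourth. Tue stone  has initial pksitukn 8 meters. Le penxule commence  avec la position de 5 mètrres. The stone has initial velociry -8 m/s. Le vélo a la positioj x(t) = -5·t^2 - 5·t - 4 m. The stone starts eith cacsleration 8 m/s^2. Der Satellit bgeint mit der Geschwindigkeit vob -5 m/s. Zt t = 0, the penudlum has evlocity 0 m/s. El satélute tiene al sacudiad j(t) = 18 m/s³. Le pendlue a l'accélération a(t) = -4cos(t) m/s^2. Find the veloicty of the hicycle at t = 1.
To solve this, we need to take 1 derivative of our position equation x(t) = -5·t^2 - 5·t - 4. Taking d/dt of x(t), we find v(t) = -10·t - 5. We have velocity v(t) = -10·t - 5. Substituting t = 1: v(1) = -15.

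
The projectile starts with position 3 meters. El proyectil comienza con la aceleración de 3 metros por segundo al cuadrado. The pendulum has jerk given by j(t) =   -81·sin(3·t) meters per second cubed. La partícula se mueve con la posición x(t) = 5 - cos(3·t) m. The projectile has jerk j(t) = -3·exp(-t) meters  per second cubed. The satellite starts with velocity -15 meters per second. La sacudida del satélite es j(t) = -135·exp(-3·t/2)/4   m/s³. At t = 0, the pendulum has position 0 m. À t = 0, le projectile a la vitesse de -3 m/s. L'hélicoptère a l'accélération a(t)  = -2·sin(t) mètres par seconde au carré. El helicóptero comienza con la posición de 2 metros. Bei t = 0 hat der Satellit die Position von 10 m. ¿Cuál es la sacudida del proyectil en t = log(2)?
De la ecuación de la sacudida j(t) = -3·exp(-t), sustituimos t = log(2) para obtener j = -3/2.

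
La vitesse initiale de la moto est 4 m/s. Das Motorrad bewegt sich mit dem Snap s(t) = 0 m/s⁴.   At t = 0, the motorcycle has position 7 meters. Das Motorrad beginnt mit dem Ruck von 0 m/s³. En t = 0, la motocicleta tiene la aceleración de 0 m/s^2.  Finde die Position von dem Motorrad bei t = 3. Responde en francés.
Pour résoudre ceci, nous devons prendre 4 primitives de notre équation du snap s(t) = 0. En prenant ∫s(t)dt et en appliquant j(0) = 0, nous trouvons j(t) = 0. La primitive du jerk est l'accélération. En utilisant a(0) = 0, nous obtenons a(t) = 0. La primitive de l'accélération, avec v(0) = 4, donne la vitesse: v(t) = 4. En intégrant la vitesse et en utilisant la condition initiale x(0) = 7, nous obtenons x(t) = 4·t + 7. De l'équation de la position x(t) = 4·t + 7, nous substituons t = 3 pour obtenir x = 19.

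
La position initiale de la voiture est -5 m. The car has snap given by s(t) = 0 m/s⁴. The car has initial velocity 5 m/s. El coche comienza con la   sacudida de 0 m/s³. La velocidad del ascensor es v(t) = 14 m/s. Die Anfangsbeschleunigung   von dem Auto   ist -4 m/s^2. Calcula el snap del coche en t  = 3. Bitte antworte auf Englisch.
We have snap s(t) = 0. Substituting t = 3: s(3) = 0.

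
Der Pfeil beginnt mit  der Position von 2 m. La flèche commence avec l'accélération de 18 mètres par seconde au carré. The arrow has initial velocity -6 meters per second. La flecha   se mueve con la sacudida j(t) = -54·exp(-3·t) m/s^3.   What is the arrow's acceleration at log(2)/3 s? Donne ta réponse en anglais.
We need to integrate our jerk equation j(t) = -54·exp(-3·t) 1 time. Finding the antiderivative of j(t) and using a(0) = 18: a(t) = 18·exp(-3·t). We have acceleration a(t) = 18·exp(-3·t). Substituting t = log(2)/3: a(log(2)/3) = 9.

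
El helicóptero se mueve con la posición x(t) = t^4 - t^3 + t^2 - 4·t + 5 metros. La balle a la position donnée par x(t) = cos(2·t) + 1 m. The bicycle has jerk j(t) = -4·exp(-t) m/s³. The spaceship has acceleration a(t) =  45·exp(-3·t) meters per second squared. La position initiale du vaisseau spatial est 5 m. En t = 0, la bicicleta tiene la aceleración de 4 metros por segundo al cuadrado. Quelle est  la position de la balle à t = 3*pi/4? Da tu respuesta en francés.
Nous avons la position x(t) = cos(2·t) + 1. En substituant t = 3*pi/4: x(3*pi/4) = 1.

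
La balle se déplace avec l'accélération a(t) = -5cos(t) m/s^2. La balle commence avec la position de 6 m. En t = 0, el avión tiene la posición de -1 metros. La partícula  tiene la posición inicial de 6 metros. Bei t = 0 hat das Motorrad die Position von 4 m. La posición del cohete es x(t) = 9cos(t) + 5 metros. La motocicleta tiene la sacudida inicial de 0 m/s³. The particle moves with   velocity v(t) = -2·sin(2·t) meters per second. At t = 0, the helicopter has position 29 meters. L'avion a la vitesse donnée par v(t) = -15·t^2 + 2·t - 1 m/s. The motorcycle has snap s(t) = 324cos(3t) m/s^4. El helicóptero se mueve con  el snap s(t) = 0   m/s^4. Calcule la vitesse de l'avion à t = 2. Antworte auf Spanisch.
De la ecuación de la velocidad v(t) = -15·t^2 + 2·t - 1, sustituimos t = 2 para obtener v = -57.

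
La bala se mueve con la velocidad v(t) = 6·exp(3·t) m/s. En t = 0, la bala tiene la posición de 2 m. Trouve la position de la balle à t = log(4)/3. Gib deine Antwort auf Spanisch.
Partiendo de la velocidad v(t) = 6·exp(3·t), tomamos 1 antiderivada. Tomando ∫v(t)dt y aplicando x(0) = 2, encontramos x(t) = 2·exp(3·t). Usando x(t) = 2·exp(3·t) y sustituyendo t = log(4)/3, encontramos x = 8.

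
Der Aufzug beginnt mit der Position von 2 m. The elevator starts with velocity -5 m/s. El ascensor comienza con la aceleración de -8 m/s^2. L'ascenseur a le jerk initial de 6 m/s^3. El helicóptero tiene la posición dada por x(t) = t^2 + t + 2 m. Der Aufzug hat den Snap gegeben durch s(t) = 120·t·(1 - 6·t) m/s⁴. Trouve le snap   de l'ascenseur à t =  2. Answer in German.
Wir haben den Snap s(t) = 120·t·(1 - 6·t). Durch Einsetzen von t = 2: s(2) = -2640.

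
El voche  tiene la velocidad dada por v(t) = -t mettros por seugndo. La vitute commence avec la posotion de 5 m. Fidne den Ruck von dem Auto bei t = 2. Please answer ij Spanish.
Partiendo de la velocidad v(t) = -t, tomamos 2 derivadas. La derivada de la velocidad da la aceleración: a(t) = -1. La derivada de la aceleración da la sacudida: j(t) = 0. De la ecuación de la sacudida j(t) = 0, sustituimos t = 2 para obtener j = 0.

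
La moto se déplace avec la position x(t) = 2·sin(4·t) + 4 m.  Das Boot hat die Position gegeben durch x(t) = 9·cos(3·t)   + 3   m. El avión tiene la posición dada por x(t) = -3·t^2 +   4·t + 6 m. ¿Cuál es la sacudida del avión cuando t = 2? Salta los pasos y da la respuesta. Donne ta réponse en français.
La réponse est 0.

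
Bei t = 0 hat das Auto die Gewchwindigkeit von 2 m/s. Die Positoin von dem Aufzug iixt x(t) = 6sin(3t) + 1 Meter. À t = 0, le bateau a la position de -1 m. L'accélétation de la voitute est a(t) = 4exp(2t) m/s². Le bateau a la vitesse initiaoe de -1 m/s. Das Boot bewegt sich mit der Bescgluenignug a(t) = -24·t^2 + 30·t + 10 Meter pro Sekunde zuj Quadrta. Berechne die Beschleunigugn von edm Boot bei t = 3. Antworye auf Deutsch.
Mit a(t) = -24·t^2 + 30·t + 10 und Einsetzen von t = 3, finden wir a = -116.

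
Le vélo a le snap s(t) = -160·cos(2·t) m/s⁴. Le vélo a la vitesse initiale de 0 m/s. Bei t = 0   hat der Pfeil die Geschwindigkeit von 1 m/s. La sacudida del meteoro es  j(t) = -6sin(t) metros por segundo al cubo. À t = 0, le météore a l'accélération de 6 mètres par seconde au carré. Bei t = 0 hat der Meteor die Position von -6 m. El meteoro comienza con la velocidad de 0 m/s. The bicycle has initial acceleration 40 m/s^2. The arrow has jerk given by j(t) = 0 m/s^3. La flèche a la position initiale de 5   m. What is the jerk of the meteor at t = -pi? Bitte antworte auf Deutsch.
Wir haben den Ruck j(t) = -6·sin(t). Durch Einsetzen von t = -pi: j(-pi) = 0.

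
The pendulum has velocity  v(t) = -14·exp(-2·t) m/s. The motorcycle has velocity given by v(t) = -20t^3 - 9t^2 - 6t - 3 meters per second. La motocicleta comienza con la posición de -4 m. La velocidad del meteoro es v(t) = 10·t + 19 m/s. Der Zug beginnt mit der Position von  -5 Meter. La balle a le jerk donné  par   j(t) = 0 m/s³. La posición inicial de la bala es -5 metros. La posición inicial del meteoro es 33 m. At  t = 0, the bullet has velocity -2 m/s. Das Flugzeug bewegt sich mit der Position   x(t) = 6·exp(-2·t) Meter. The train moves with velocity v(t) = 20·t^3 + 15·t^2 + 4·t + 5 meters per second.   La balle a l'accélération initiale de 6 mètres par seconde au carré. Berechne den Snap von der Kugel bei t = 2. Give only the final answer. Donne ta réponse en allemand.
Der Snap bei t = 2 ist s = 0.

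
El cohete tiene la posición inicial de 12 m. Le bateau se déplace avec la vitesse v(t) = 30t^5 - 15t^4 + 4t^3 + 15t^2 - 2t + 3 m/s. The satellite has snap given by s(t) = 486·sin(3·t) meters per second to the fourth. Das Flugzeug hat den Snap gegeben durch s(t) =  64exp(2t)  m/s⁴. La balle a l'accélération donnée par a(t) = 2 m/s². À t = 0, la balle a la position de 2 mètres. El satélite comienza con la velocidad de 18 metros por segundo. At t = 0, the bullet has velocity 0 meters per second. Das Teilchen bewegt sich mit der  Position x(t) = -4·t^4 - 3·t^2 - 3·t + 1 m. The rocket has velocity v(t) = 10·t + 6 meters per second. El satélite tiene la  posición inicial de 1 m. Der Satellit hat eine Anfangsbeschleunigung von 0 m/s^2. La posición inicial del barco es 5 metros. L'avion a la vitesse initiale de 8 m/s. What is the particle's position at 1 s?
From the given position equation x(t) = -4·t^4 - 3·t^2 - 3·t + 1, we substitute t = 1 to get x = -9.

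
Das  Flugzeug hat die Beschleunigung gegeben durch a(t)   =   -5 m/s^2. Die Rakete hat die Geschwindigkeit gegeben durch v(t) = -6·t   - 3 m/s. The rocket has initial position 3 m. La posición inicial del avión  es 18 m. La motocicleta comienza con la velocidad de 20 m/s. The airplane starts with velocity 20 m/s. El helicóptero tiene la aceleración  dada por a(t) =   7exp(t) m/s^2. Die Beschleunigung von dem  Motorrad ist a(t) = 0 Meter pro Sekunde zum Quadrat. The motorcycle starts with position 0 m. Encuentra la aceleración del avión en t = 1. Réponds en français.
En utilisant a(t) = -5 et en substituant t = 1, nous trouvons a = -5.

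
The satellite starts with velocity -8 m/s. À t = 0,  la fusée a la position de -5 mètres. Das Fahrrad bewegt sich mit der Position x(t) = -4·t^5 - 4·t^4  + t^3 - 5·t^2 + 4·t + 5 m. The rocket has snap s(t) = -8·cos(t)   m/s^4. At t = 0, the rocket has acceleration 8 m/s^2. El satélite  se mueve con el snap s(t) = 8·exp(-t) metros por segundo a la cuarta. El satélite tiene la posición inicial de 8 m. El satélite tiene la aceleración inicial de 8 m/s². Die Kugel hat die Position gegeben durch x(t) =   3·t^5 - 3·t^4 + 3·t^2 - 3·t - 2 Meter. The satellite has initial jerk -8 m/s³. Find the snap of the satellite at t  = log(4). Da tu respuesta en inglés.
Using s(t) = 8·exp(-t) and substituting t = log(4), we find s = 2.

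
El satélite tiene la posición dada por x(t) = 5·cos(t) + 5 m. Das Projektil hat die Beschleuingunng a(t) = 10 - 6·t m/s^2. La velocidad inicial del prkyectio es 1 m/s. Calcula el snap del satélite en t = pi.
Debemos derivar nuestra ecuación de la posición x(t) = 5·cos(t) + 5 4 veces. Tomando d/dt de x(t), encontramos v(t) = -5·sin(t). Derivando la velocidad, obtenemos la aceleración: a(t) = -5·cos(t). Derivando la aceleración, obtenemos la sacudida: j(t) = 5·sin(t). La derivada de la sacudida da el snap: s(t) = 5·cos(t). Tenemos el snap s(t) = 5·cos(t). Sustituyendo t = pi: s(pi) = -5.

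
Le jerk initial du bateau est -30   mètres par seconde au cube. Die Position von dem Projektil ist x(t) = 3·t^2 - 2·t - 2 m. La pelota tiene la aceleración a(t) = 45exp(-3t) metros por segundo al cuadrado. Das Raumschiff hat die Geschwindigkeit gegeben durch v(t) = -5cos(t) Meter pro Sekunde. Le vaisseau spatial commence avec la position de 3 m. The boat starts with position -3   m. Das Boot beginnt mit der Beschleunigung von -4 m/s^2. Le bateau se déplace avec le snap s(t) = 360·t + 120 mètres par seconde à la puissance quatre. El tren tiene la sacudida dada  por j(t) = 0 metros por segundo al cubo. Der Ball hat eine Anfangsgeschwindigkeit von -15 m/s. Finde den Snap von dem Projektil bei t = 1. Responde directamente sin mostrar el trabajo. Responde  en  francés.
Le snap à t = 1 est s = 0.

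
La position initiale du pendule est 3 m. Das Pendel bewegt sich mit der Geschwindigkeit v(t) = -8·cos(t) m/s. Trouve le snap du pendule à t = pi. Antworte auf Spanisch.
Partiendo de la velocidad v(t) = -8·cos(t), tomamos 3 derivadas. Tomando d/dt de v(t), encontramos a(t) = 8·sin(t). Derivando la aceleración, obtenemos la sacudida: j(t) = 8·cos(t). Tomando d/dt de j(t), encontramos s(t) = -8·sin(t). De la ecuación del snap s(t) = -8·sin(t), sustituimos t = pi para obtener s = 0.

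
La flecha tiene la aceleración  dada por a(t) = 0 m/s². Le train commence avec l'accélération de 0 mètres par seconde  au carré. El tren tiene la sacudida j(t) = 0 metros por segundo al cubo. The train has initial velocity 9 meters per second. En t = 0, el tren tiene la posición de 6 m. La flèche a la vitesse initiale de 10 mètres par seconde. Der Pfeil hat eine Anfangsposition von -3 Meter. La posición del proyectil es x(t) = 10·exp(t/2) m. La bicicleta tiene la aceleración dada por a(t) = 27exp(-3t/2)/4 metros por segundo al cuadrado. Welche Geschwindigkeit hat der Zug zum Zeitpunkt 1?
Wir müssen unsere Gleichung für den Ruck j(t) = 0 2-mal integrieren. Durch Integration von dem Ruck und Verwendung der Anfangsbedingung a(0) = 0, erhalten wir a(t) = 0. Mit ∫a(t)dt und Anwendung von v(0) = 9, finden wir v(t) = 9. Mit v(t) = 9 und Einsetzen von t = 1, finden wir v = 9.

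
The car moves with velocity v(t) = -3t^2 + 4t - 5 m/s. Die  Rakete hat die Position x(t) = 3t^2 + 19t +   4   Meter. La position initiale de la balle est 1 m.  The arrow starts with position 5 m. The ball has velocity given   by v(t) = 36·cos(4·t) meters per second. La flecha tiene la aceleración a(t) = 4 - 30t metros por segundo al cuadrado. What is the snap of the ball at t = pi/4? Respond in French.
En partant de la vitesse v(t) = 36·cos(4·t), nous prenons 3 dérivées. La dérivée de la vitesse donne l'accélération: a(t) = -144·sin(4·t). En dérivant l'accélération, nous obtenons le jerk: j(t) = -576·cos(4·t). La dérivée du jerk donne le snap: s(t) = 2304·sin(4·t). Nous avons le snap s(t) = 2304·sin(4·t). En substituant t = pi/4: s(pi/4) = 0.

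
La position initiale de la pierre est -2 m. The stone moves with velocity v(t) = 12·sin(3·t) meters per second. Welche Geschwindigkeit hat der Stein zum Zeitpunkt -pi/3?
Mit v(t) = 12·sin(3·t) und Einsetzen von t = -pi/3, finden wir v = 0.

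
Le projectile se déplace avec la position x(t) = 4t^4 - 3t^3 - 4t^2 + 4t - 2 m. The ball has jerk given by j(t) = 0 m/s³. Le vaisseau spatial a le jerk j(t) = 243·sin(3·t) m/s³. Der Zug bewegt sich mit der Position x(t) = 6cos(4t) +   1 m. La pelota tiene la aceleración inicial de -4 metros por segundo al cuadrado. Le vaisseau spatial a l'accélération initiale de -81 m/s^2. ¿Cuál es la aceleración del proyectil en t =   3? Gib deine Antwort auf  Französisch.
Pour résoudre ceci, nous devons prendre 2 dérivées de notre équation de la position x(t) = 4·t^4 - 3·t^3 - 4·t^2 + 4·t - 2. La dérivée de la position donne la vitesse: v(t) = 16·t^3 - 9·t^2 - 8·t + 4. En dérivant la vitesse, nous obtenons l'accélération: a(t) = 48·t^2 - 18·t - 8. En utilisant a(t) = 48·t^2 - 18·t - 8 et en substituant t = 3, nous trouvons a = 370.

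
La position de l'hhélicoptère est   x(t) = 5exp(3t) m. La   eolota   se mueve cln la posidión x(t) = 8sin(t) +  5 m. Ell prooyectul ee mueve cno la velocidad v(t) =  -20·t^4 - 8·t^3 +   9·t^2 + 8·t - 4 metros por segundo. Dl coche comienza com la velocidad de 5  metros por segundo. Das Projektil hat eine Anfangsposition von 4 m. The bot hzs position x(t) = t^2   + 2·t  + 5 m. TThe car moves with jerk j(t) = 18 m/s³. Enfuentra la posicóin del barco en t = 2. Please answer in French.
En utilisant x(t) = t^2 + 2·t + 5 et en substituant t = 2, nous trouvons x = 13.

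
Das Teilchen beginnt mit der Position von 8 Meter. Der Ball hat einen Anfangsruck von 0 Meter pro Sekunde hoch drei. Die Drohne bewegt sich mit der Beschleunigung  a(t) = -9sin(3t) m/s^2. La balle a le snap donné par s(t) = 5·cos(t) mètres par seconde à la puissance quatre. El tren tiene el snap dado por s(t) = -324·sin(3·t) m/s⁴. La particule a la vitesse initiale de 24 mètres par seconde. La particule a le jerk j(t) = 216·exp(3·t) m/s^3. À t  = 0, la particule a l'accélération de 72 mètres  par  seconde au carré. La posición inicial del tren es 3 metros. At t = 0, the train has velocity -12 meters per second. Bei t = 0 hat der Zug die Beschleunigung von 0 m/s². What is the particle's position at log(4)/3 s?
Starting from jerk j(t) = 216·exp(3·t), we take 3 antiderivatives. The integral of jerk, with a(0) = 72, gives acceleration: a(t) = 72·exp(3·t). The antiderivative of acceleration, with v(0) = 24, gives velocity: v(t) = 24·exp(3·t). The antiderivative of velocity, with x(0) = 8, gives position: x(t) = 8·exp(3·t). Using x(t) = 8·exp(3·t) and substituting t = log(4)/3, we find x = 32.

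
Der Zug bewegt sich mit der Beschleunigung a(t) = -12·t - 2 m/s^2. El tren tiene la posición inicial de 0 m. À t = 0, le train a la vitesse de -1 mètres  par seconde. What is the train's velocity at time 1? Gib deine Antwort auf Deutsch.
Wir müssen die Stammfunktion unserer Gleichung für die Beschleunigung a(t) = -12·t - 2 1-mal finden. Durch Integration von der Beschleunigung und Verwendung der Anfangsbedingung v(0) = -1, erhalten wir v(t) = -6·t^2 - 2·t - 1. Wir haben die Geschwindigkeit v(t) = -6·t^2 - 2·t - 1. Durch Einsetzen von t = 1: v(1) = -9.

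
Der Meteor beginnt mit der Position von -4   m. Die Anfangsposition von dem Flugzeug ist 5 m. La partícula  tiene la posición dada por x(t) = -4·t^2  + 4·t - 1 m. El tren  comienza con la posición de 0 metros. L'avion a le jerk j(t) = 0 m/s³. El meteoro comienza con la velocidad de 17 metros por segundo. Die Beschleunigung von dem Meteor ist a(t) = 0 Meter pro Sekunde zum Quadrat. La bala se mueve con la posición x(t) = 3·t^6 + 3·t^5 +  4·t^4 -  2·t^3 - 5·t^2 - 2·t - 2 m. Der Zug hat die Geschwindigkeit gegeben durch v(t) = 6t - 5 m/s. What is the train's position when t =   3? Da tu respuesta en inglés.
To solve this, we need to take 1 antiderivative of our velocity equation v(t) = 6·t - 5. The integral of velocity, with x(0) = 0, gives position: x(t) = 3·t^2 - 5·t. Using x(t) = 3·t^2 - 5·t and substituting t = 3, we find x = 12.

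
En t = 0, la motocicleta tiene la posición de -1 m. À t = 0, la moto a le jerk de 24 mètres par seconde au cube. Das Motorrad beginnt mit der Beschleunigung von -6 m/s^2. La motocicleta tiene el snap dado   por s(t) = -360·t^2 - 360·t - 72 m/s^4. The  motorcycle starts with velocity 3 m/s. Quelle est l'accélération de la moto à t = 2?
Nous devons trouver la primitive de notre équation du snap s(t) = -360·t^2 - 360·t - 72 2 fois. En prenant ∫s(t)dt et en appliquant j(0) = 24, nous trouvons j(t) = -120·t^3 - 180·t^2 - 72·t + 24. La primitive du jerk est l'accélération. En utilisant a(0) = -6, nous obtenons a(t) = -30·t^4 - 60·t^3 - 36·t^2 + 24·t - 6. De l'équation de l'accélération a(t) = -30·t^4 - 60·t^3 - 36·t^2 + 24·t - 6, nous substituons t = 2 pour obtenir a = -1062.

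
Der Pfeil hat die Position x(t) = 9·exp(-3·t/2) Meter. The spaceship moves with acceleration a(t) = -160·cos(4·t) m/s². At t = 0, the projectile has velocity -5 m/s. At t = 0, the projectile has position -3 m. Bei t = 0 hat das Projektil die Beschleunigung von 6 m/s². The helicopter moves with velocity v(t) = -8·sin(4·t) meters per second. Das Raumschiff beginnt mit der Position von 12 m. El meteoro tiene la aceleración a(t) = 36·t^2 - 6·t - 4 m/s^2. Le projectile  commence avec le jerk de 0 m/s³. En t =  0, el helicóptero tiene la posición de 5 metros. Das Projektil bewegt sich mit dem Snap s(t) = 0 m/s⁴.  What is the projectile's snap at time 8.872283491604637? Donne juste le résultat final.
The snap at t = 8.872283491604637 is s = 0.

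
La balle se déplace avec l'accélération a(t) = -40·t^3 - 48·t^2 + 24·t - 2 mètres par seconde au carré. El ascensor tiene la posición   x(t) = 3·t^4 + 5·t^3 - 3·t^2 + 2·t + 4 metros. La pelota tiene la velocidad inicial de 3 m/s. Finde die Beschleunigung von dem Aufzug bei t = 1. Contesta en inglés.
Starting from position x(t) = 3·t^4 + 5·t^3 - 3·t^2 + 2·t + 4, we take 2 derivatives. Taking d/dt of x(t), we find v(t) = 12·t^3 + 15·t^2 - 6·t + 2. Taking d/dt of v(t), we find a(t) = 36·t^2 + 30·t - 6. Using a(t) = 36·t^2 + 30·t - 6 and substituting t = 1, we find a = 60.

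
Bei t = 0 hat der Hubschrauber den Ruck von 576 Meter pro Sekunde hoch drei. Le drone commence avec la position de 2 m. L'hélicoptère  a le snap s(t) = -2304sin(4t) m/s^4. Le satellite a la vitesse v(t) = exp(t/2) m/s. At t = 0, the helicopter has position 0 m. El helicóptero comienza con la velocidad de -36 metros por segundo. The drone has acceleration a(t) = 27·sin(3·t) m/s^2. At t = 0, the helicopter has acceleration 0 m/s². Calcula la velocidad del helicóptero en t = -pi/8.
Necesitamos integrar nuestra ecuación del snap s(t) = -2304·sin(4·t) 3 veces. Integrando el snap y usando la condición inicial j(0) = 576, obtenemos j(t) = 576·cos(4·t). Integrando la sacudida y usando la condición inicial a(0) = 0, obtenemos a(t) = 144·sin(4·t). La antiderivada de la aceleración es la velocidad. Usando v(0) = -36, obtenemos v(t) = -36·cos(4·t). Tenemos la velocidad v(t) = -36·cos(4·t). Sustituyendo t = -pi/8: v(-pi/8) = 0.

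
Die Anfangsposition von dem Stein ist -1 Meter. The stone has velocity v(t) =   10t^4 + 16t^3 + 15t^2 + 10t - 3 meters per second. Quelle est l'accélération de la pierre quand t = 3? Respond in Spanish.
Para resolver esto, necesitamos tomar 1 derivada de nuestra ecuación de la velocidad v(t) = 10·t^4 + 16·t^3 + 15·t^2 + 10·t - 3. Tomando d/dt de v(t), encontramos a(t) = 40·t^3 + 48·t^2 + 30·t + 10. Usando a(t) = 40·t^3 + 48·t^2 + 30·t + 10 y sustituyendo t = 3, encontramos a = 1612.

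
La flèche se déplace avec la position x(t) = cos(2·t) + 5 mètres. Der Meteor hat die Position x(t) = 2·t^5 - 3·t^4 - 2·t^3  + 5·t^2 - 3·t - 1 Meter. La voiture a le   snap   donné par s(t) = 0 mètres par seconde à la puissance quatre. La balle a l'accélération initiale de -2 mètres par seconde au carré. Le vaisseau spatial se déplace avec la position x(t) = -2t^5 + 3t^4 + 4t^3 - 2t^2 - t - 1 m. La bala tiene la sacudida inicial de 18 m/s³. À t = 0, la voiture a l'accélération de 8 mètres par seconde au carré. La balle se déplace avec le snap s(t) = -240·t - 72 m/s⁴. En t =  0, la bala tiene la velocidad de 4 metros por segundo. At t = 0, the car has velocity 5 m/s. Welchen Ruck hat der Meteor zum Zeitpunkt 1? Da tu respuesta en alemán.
Wir müssen unsere Gleichung für die Position x(t) = 2·t^5 - 3·t^4 - 2·t^3 + 5·t^2 - 3·t - 1 3-mal ableiten. Mit d/dt von x(t) finden wir v(t) = 10·t^4 - 12·t^3 - 6·t^2 + 10·t - 3. Durch Ableiten von der Geschwindigkeit erhalten wir die Beschleunigung: a(t) = 40·t^3 - 36·t^2 - 12·t + 10. Durch Ableiten von der Beschleunigung erhalten wir den Ruck: j(t) = 120·t^2 - 72·t - 12. Aus der Gleichung für den Ruck j(t) = 120·t^2 - 72·t - 12, setzen wir t = 1 ein und erhalten j = 36.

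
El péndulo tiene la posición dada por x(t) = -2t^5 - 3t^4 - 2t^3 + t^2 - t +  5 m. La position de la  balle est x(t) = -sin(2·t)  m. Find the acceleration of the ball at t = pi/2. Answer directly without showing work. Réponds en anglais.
The acceleration at t = pi/2 is a = 0.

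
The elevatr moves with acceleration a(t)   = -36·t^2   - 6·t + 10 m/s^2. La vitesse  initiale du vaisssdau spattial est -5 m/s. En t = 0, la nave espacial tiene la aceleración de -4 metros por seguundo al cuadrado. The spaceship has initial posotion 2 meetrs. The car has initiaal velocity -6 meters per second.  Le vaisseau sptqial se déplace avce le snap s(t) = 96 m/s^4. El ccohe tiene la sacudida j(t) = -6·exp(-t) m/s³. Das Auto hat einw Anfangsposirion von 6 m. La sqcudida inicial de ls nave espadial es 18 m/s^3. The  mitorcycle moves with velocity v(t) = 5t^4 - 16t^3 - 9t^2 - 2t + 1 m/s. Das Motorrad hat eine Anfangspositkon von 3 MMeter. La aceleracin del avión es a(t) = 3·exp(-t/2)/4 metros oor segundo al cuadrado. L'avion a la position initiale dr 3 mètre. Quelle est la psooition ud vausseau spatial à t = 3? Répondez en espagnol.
Debemos encontrar la integral de nuestra ecuación del snap s(t) = 96 4 veces. La antiderivada del snap, con j(0) = 18, da la sacudida: j(t) = 96·t + 18. Integrando la sacudida y usando la condición inicial a(0) = -4, obtenemos a(t) = 48·t^2 + 18·t - 4. La integral de la aceleración es la velocidad. Usando v(0) = -5, obtenemos v(t) = 16·t^3 + 9·t^2 - 4·t - 5. Integrando la velocidad y usando la condición inicial x(0) = 2, obtenemos x(t) = 4·t^4 + 3·t^3 - 2·t^2 - 5·t + 2. Tenemos la posición x(t) = 4·t^4 + 3·t^3 - 2·t^2 - 5·t + 2. Sustituyendo t = 3: x(3) = 374.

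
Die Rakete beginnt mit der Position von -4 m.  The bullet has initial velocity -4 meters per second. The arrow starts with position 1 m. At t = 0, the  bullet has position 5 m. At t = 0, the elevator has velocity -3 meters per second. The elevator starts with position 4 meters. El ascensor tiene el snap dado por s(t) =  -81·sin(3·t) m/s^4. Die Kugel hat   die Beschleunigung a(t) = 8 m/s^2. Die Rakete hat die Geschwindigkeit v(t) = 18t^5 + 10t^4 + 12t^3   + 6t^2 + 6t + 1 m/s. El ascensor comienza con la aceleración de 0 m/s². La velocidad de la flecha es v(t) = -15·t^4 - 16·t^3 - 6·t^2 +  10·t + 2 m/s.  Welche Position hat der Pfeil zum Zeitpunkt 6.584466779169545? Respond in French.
Nous devons trouver la primitive de notre équation de la vitesse v(t) = -15·t^4 - 16·t^3 - 6·t^2 + 10·t + 2 1 fois. L'intégrale de la vitesse est la position. En utilisant x(0) = 1, nous obtenons x(t) = -3·t^5 - 4·t^4 - 2·t^3 + 5·t^2 + 2·t + 1. En utilisant x(t) = -3·t^5 - 4·t^4 - 2·t^3 + 5·t^2 + 2·t + 1 et en substituant t = 6.584466779169545, nous trouvons x = -44988.6365253119.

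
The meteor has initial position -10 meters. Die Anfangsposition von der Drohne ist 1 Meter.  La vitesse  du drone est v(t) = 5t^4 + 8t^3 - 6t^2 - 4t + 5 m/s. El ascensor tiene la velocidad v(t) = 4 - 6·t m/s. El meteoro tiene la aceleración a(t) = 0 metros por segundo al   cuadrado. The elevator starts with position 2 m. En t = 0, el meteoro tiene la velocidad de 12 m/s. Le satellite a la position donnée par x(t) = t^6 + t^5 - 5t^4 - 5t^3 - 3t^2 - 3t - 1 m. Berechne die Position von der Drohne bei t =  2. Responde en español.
Debemos encontrar la integral de nuestra ecuación de la velocidad v(t) = 5·t^4 + 8·t^3 - 6·t^2 - 4·t + 5 1 vez. La antiderivada de la velocidad es la posición. Usando x(0) = 1, obtenemos x(t) = t^5 + 2·t^4 - 2·t^3 - 2·t^2 + 5·t + 1. Usando x(t) = t^5 + 2·t^4 - 2·t^3 - 2·t^2 + 5·t + 1 y sustituyendo t = 2, encontramos x = 51.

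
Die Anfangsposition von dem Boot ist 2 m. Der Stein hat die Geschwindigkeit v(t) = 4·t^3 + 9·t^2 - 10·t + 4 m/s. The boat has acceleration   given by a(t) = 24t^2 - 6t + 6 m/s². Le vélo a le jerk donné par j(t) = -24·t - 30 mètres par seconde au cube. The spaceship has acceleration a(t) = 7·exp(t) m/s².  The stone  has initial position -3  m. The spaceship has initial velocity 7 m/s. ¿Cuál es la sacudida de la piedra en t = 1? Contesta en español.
Debemos derivar nuestra ecuación de la velocidad v(t) = 4·t^3 + 9·t^2 - 10·t + 4 2 veces. Tomando d/dt de v(t), encontramos a(t) = 12·t^2 + 18·t - 10. Tomando d/dt de a(t), encontramos j(t) = 24·t + 18. Usando j(t) = 24·t + 18 y sustituyendo t = 1, encontramos j = 42.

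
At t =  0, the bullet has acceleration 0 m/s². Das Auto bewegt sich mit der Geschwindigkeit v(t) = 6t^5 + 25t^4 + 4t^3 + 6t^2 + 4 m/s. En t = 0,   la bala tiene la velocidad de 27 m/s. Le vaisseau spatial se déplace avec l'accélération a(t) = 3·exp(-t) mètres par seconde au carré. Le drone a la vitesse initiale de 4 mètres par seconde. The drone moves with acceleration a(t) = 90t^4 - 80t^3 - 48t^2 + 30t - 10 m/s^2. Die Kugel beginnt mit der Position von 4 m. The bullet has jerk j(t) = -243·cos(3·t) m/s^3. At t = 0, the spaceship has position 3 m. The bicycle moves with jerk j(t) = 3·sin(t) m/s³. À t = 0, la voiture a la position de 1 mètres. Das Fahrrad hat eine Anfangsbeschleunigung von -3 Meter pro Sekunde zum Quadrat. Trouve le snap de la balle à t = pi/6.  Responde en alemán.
Wir müssen unsere Gleichung für den Ruck j(t) = -243·cos(3·t) 1-mal ableiten. Die Ableitung von dem Ruck ergibt den Snap: s(t) = 729·sin(3·t). Wir haben den Snap s(t) = 729·sin(3·t). Durch Einsetzen von t = pi/6: s(pi/6) = 729.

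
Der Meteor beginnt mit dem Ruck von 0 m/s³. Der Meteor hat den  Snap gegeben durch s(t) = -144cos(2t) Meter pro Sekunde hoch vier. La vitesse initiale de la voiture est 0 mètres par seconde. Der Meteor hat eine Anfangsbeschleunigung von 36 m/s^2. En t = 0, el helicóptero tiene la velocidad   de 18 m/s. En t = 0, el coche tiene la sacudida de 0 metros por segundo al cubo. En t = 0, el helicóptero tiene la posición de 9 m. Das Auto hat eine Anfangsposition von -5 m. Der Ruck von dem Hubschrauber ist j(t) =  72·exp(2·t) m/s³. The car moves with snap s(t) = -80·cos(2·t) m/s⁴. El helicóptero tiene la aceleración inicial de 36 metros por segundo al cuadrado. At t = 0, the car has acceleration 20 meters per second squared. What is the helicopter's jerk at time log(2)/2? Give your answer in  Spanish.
Usando j(t) = 72·exp(2·t) y sustituyendo t = log(2)/2, encontramos j = 144.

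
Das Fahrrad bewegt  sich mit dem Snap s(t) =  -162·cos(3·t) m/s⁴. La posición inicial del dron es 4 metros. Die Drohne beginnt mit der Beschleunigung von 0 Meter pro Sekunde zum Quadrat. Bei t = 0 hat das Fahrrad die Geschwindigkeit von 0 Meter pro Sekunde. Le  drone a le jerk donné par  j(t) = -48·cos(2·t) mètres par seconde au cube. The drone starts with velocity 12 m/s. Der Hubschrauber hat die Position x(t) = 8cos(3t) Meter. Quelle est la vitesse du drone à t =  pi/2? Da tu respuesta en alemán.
Wir müssen unsere Gleichung für den Ruck j(t) = -48·cos(2·t) 2-mal integrieren. Die Stammfunktion von dem Ruck, mit a(0) = 0, ergibt die Beschleunigung: a(t) = -24·sin(2·t). Mit ∫a(t)dt und Anwendung von v(0) = 12, finden wir v(t) = 12·cos(2·t). Wir haben die Geschwindigkeit v(t) = 12·cos(2·t). Durch Einsetzen von t = pi/2: v(pi/2) = -12.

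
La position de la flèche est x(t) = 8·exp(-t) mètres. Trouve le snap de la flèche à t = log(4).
En partant de la position x(t) = 8·exp(-t), nous prenons 4 dérivées. En prenant d/dt de x(t), nous trouvons v(t) = -8·exp(-t). En dérivant la vitesse, nous obtenons l'accélération: a(t) = 8·exp(-t). La dérivée de l'accélération donne le jerk: j(t) = -8·exp(-t). En dérivant le jerk, nous obtenons le snap: s(t) = 8·exp(-t). Nous avons le snap s(t) = 8·exp(-t). En substituant t = log(4): s(log(4)) = 2.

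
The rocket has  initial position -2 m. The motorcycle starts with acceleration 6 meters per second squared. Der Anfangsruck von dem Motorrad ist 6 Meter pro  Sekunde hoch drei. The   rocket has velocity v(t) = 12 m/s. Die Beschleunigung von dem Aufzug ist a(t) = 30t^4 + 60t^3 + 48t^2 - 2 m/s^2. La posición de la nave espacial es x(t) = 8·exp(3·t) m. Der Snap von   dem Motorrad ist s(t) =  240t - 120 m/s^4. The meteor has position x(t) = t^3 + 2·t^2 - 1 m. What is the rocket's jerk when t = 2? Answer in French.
Nous devons dériver notre équation de la vitesse v(t) = 12 2 fois. La dérivée de la vitesse donne l'accélération: a(t) = 0. La dérivée de l'accélération donne le jerk: j(t) = 0. En utilisant j(t) = 0 et en substituant t = 2, nous trouvons j = 0.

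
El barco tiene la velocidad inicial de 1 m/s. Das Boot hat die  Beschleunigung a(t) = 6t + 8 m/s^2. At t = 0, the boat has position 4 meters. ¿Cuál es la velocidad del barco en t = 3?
Necesitamos integrar nuestra ecuación de la aceleración a(t) = 6·t + 8 1 vez. Integrando la aceleración y usando la condición inicial v(0) = 1, obtenemos v(t) = 3·t^2 + 8·t + 1. Tenemos la velocidad v(t) = 3·t^2 + 8·t + 1. Sustituyendo t = 3: v(3) = 52.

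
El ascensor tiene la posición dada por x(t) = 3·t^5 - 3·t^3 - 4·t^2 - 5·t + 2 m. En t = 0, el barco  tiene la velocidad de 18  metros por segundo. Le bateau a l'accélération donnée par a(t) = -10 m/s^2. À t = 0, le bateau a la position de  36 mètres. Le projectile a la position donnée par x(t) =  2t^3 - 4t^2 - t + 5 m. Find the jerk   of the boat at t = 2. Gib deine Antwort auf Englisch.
We must differentiate our acceleration equation a(t) = -10 1 time. Taking d/dt of a(t), we find j(t) = 0. From the given jerk equation j(t) = 0, we substitute t = 2 to get j = 0.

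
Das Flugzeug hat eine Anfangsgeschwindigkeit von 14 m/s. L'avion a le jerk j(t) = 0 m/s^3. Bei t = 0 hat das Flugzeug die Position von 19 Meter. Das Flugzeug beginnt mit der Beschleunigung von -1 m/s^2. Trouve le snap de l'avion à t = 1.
Pour résoudre ceci, nous devons prendre 1 dérivée de notre équation du jerk j(t) = 0. La dérivée du jerk donne le snap: s(t) = 0. De l'équation du snap s(t) = 0, nous substituons t = 1 pour obtenir s = 0.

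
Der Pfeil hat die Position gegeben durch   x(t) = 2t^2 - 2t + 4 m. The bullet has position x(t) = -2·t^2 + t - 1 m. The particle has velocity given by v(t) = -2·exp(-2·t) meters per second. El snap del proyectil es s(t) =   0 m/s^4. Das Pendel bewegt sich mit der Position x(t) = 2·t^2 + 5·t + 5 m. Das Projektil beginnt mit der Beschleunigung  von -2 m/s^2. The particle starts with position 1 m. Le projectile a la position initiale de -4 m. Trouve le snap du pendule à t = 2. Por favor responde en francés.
Nous devons dériver notre équation de la position x(t) = 2·t^2 + 5·t + 5 4 fois. La dérivée de la position donne la vitesse: v(t) = 4·t + 5. En prenant d/dt de v(t), nous trouvons a(t) = 4. La dérivée de l'accélération donne le jerk: j(t) = 0. En prenant d/dt de j(t), nous trouvons s(t) = 0. En utilisant s(t) = 0 et en substituant t = 2, nous trouvons s = 0.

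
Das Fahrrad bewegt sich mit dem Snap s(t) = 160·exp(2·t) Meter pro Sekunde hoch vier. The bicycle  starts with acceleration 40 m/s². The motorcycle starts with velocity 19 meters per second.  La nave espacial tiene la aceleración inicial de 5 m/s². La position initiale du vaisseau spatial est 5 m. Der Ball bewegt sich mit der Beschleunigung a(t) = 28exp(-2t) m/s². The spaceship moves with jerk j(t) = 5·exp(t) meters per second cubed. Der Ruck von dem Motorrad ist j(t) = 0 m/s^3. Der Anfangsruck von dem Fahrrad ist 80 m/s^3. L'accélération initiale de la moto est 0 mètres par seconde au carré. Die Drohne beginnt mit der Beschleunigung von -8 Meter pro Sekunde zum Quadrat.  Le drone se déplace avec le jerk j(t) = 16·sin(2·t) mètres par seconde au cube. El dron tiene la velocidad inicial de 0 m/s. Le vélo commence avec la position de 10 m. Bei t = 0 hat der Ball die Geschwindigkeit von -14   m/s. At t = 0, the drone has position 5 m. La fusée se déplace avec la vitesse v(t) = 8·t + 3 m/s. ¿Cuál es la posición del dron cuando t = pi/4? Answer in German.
Ausgehend von dem Ruck j(t) = 16·sin(2·t), nehmen wir 3 Stammfunktionen. Durch Integration von dem Ruck und Verwendung der Anfangsbedingung a(0) = -8, erhalten wir a(t) = -8·cos(2·t). Das Integral von der Beschleunigung, mit v(0) = 0, ergibt die Geschwindigkeit: v(t) = -4·sin(2·t). Mit ∫v(t)dt und Anwendung von x(0) = 5, finden wir x(t) = 2·cos(2·t) + 3. Aus der Gleichung für die Position x(t) = 2·cos(2·t) + 3, setzen wir t = pi/4 ein und erhalten x = 3.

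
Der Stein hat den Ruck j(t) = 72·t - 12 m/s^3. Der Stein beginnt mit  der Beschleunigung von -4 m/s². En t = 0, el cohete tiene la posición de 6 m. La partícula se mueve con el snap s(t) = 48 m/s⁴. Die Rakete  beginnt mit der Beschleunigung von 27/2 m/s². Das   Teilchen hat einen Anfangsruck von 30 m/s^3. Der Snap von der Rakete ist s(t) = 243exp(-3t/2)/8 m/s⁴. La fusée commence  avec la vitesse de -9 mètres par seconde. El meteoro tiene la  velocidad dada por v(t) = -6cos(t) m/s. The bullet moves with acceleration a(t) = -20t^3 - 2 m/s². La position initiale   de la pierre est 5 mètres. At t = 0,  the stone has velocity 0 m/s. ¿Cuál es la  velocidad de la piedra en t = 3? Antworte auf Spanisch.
Debemos encontrar la integral de nuestra ecuación de la sacudida j(t) = 72·t - 12 2 veces. Tomando ∫j(t)dt y aplicando a(0) = -4, encontramos a(t) = 36·t^2 - 12·t - 4. La integral de la aceleración, con v(0) = 0, da la velocidad: v(t) = 2·t·(6·t^2 - 3·t - 2). De la ecuación de la velocidad v(t) = 2·t·(6·t^2 - 3·t - 2), sustituimos t = 3 para obtener v = 258.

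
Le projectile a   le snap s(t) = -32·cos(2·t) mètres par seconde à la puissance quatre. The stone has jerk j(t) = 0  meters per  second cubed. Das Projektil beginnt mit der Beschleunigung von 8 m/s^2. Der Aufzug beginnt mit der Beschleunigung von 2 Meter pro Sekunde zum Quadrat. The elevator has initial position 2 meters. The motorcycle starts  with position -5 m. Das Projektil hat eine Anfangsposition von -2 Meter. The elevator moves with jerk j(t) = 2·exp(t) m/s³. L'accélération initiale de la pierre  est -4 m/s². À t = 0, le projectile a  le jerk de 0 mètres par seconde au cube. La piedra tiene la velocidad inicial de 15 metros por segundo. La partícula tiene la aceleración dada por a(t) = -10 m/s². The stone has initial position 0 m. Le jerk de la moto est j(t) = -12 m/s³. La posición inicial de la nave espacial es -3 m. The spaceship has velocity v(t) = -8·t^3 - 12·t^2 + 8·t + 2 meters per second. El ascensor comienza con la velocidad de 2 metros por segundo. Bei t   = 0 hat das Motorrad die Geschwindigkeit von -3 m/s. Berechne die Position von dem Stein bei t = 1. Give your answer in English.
To solve this, we need to take 3 integrals of our jerk equation j(t) = 0. Integrating jerk and using the initial condition a(0) = -4, we get a(t) = -4. Taking ∫a(t)dt and applying v(0) = 15, we find v(t) = 15 - 4·t. The antiderivative of velocity is position. Using x(0) = 0, we get x(t) = -2·t^2 + 15·t. We have position x(t) = -2·t^2 + 15·t. Substituting t = 1: x(1) = 13.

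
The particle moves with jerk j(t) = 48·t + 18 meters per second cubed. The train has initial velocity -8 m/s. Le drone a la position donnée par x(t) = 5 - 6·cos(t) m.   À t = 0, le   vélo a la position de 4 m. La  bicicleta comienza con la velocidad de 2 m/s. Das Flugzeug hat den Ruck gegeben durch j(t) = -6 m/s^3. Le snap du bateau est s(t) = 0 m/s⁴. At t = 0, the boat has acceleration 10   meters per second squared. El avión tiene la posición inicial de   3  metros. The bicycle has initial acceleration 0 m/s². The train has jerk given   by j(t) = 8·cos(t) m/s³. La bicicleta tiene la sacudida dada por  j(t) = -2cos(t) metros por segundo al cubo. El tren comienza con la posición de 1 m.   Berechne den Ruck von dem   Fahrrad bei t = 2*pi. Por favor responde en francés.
Nous avons le jerk j(t) = -2·cos(t). En substituant t = 2*pi: j(2*pi) = -2.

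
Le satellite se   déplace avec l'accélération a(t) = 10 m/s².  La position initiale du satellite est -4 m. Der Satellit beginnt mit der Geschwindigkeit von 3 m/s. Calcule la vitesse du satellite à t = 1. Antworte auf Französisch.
Nous devons intégrer notre équation de l'accélération a(t) = 10 1 fois. L'intégrale de l'accélération, avec v(0) = 3, donne la vitesse: v(t) = 10·t + 3. Nous avons la vitesse v(t) = 10·t + 3. En substituant t = 1: v(1) = 13.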